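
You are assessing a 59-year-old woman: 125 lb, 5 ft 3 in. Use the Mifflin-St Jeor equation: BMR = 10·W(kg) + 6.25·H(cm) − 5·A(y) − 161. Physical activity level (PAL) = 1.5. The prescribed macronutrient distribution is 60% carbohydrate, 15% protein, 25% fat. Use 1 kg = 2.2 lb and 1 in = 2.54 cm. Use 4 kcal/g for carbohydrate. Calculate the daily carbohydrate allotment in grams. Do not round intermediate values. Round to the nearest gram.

Convert to metric: weight = 125 ÷ 2.2 = 56.8182 kg; height = (5×12 + 3) × 2.54 = 63 × 2.54 = 160.02 cm.
Mifflin-St Jeor (female): BMR = 10(56.8182) + 6.25(160.02) − 5(59) − 161 = 568.1818 + 1000.125 − 295 − 161 = 1112.3068 kcal/day.
TEE = 1112.3068 × 1.5 = 1668.4602 kcal/day.
Carbohydrate energy = 60% × 1668.4602 = 1001.0761 kcal.
Carbohydrate = 1001.0761 ÷ 4 kcal/g = 250.269 g.

250 g/day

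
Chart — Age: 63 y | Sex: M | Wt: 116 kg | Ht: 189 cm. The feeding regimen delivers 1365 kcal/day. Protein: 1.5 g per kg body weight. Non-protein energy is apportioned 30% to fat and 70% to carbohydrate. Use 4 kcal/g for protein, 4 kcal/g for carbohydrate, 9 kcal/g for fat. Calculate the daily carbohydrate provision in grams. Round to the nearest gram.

Protein = 1.5 × 116 = 174 g → 174 × 4 = 696 kcal.
Non-protein calories = 1365 − 696 = 669 kcal.
Fat: 30% × 669 = 200.7 kcal; carbohydrate: 468.3 kcal.
Carbohydrate: 468.3 kcal ÷ 4 kcal/g = 117.075 g.

117 g/day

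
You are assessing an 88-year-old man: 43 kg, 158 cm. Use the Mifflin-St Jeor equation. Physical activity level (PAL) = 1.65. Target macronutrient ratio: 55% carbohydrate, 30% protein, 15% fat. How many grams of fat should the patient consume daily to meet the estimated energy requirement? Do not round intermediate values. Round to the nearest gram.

27 g/day

Mifflin-St Jeor (male): BMR = 10(43) + 6.25(158) − 5(88) + 5 = 430 + 987.5 − 440 + 5 = 982.5 kcal/day.
TEE = 982.5 × 1.65 = 1621.125 kcal/day.
Fat energy = 15% × 1621.125 = 243.1688 kcal.
Fat = 243.1688 ÷ 9 kcal/g = 27.0188 g.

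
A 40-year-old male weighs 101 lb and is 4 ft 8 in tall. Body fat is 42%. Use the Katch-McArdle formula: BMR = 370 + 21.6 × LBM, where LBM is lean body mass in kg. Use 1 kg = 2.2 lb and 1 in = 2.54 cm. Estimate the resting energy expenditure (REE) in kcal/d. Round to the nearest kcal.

945 kcal/d

Convert to metric: weight = 101 ÷ 2.2 = 45.9091 kg; height = (4×12 + 8) × 2.54 = 56 × 2.54 = 142.24 cm.
LBM = 45.9091 × (1 − 0.42) = 26.6273 kg. Katch-McArdle: BMR = 370 + 21.6 × 26.6273 = 945.1491 kcal/day.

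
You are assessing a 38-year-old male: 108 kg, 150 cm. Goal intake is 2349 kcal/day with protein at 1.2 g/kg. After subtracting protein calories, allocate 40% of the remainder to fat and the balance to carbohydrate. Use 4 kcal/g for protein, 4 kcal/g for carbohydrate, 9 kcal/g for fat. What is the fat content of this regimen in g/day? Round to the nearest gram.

Protein = 1.2 × 108 = 129.6 g → 129.6 × 4 = 518.4 kcal.
Non-protein calories = 2349 − 518.4 = 1830.6 kcal.
Fat: 40% × 1830.6 = 732.24 kcal; carbohydrate: 1098.36 kcal.
Fat: 732.24 kcal ÷ 9 kcal/g = 81.36 g.

81 g/day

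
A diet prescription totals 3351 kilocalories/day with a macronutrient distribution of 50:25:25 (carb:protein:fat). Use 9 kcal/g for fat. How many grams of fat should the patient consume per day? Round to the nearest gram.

93 g/day

Fat energy = 25% × 3351 = 837.75 kcal.
At 9 kcal/g: 837.75 ÷ 9 = 93.0833 g.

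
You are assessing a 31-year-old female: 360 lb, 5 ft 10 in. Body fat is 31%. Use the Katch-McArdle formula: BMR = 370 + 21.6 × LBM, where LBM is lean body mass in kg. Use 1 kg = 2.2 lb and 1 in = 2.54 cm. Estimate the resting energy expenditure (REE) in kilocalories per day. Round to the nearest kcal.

Convert to metric: weight = 360 ÷ 2.2 = 163.6364 kg; height = (5×12 + 10) × 2.54 = 70 × 2.54 = 177.8 cm.
LBM = 163.6364 × (1 − 0.31) = 112.9091 kg. Katch-McArdle: BMR = 370 + 21.6 × 112.9091 = 2808.8364 kcal/day.

2809 kilocalories per day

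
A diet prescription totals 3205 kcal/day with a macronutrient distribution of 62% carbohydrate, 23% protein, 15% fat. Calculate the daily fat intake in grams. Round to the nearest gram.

53 g/day

Fat energy = 15% × 3205 = 480.75 kcal.
At 9 kcal/g: 480.75 ÷ 9 = 53.4167 g.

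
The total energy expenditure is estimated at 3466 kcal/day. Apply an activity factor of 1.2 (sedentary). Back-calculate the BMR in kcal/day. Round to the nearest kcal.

2888 kcal/day

BMR = TEE ÷ activity factor = 3466 ÷ 1.2 = 2888.3333 kcal/day.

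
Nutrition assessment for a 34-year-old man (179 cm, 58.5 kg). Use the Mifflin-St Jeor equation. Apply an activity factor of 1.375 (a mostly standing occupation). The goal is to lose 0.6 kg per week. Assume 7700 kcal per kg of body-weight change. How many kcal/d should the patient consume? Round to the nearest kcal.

1456 kcal/d

Mifflin-St Jeor (male): BMR = 10(58.5) + 6.25(179) − 5(34) + 5 = 585 + 1118.75 − 170 + 5 = 1538.75 kcal/day.
TEE = 1538.75 × 1.375 = 2115.7813 kcal/day.
Required daily deficit = 0.6 × 7700 ÷ 7 = 660 kcal/day.
Target intake = 2115.7813 − 660 = 1455.7813 kcal/day.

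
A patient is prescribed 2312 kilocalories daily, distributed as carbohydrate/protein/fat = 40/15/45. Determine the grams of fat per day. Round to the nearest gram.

116 g/day

Fat energy = 45% × 2312 = 1040.4 kcal.
At 9 kcal/g: 1040.4 ÷ 9 = 115.6 g.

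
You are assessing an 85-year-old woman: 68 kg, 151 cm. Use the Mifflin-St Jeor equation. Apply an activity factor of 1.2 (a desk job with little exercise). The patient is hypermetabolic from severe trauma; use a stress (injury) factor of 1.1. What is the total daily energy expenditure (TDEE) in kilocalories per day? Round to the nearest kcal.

Mifflin-St Jeor (female): BMR = 10(68) + 6.25(151) − 5(85) − 161 = 680 + 943.75 − 425 − 161 = 1037.75 kcal/day.
TEE = BMR × activity factor = 1037.75 × 1.2 = 1245.3 kcal/day.
Apply stress factor: 1245.3 × 1.1 = 1369.83 kcal/day.

1370 kilocalories per day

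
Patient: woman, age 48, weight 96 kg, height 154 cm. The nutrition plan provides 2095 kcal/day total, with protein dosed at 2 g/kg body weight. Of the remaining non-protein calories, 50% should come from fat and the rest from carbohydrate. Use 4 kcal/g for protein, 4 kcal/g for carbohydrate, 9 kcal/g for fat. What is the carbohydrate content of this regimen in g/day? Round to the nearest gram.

166 g/day

Protein = 2 × 96 = 192 g → 192 × 4 = 768 kcal.
Non-protein calories = 2095 − 768 = 1327 kcal.
Fat: 50% × 1327 = 663.5 kcal; carbohydrate: 663.5 kcal.
Carbohydrate: 663.5 kcal ÷ 4 kcal/g = 165.875 g.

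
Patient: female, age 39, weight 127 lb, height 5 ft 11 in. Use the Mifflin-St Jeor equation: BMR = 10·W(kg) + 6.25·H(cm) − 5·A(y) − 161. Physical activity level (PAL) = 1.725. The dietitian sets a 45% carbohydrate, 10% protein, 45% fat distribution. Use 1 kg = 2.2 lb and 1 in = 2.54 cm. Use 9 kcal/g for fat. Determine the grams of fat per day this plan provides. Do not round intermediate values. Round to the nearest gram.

116 g/day

Convert to metric: weight = 127 ÷ 2.2 = 57.7273 kg; height = (5×12 + 11) × 2.54 = 71 × 2.54 = 180.34 cm.
Mifflin-St Jeor (female): BMR = 10(57.7273) + 6.25(180.34) − 5(39) − 161 = 577.2727 + 1127.125 − 195 − 161 = 1348.3977 kcal/day.
TEE = 1348.3977 × 1.725 = 2325.9861 kcal/day.
Fat energy = 45% × 2325.9861 = 1046.6937 kcal.
Fat = 1046.6937 ÷ 9 kcal/g = 116.2993 g.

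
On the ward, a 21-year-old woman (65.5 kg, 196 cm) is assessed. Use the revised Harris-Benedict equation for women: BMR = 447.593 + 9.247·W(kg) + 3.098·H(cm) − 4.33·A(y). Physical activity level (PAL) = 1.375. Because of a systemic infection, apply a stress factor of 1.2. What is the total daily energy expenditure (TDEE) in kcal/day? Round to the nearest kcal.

Harris-Benedict: BMR = 447.593 + 9.247(65.5) + 3.098(196) − 4.33(21) = 1569.5495 kcal/day.
TEE = BMR × activity factor = 1569.5495 × 1.375 = 2158.1306 kcal/day.
Apply stress factor: 2158.1306 × 1.2 = 2589.7567 kcal/day.

2590 kcal/day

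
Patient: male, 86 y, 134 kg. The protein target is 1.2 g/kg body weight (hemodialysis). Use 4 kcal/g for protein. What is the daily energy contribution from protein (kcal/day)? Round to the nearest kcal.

Protein = 1.2 g/kg × 134 kg = 160.8 g/day.
Protein energy = 160.8 g × 4 kcal/g = 643.2 kcal/day.

643 kcal/day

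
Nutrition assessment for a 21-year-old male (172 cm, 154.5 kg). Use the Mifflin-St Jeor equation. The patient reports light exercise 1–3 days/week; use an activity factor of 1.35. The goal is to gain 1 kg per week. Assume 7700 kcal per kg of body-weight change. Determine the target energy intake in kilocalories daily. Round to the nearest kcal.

Mifflin-St Jeor (male): BMR = 10(154.5) + 6.25(172) − 5(21) + 5 = 1545 + 1075 − 105 + 5 = 2520 kcal/day.
TEE = 2520 × 1.35 = 3402 kcal/day.
Required daily surplus = 1 × 7700 ÷ 7 = 1100 kcal/day.
Target intake = 3402 + 1100 = 4502 kcal/day.

4502 kilocalories daily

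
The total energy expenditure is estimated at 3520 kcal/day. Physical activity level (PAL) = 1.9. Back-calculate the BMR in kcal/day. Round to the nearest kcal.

1853 kcal/day

BMR = TEE ÷ activity factor = 3520 ÷ 1.9 = 1852.6316 kcal/day.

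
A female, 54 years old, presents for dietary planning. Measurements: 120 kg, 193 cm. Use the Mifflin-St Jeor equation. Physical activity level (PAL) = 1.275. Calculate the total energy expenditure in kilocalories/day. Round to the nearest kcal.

2518 kilocalories/day

Mifflin-St Jeor (female): BMR = 10(120) + 6.25(193) − 5(54) − 161 = 1200 + 1206.25 − 270 − 161 = 1975.25 kcal/day.
TEE = BMR × activity factor = 1975.25 × 1.275 = 2518.4438 kcal/day.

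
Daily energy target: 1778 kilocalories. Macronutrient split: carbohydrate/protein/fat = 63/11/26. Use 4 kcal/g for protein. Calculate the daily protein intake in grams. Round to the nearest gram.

Protein energy = 11% × 1778 = 195.58 kcal.
At 4 kcal/g: 195.58 ÷ 4 = 48.895 g.

49 g/day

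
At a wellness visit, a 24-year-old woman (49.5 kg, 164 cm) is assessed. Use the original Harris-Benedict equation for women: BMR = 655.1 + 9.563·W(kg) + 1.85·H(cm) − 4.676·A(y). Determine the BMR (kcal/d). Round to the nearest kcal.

1320 kcal/d

Harris-Benedict: BMR = 655.1 + 9.563(49.5) + 1.85(164) − 4.676(24) = 1319.6445 kcal/day.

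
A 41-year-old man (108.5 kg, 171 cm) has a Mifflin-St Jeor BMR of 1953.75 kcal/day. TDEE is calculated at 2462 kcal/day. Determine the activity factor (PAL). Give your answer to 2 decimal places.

Activity factor = TEE ÷ BMR = 2462 ÷ 1953.75 = 1.26.

1.26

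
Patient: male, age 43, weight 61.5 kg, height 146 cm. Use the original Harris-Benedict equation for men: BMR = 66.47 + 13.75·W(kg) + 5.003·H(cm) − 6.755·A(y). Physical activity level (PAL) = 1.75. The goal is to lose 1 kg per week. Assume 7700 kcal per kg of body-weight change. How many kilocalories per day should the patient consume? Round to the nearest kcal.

Harris-Benedict: BMR = 66.47 + 13.75(61.5) + 5.003(146) − 6.755(43) = 1352.068 kcal/day.
TEE = 1352.068 × 1.75 = 2366.119 kcal/day.
Required daily deficit = 1 × 7700 ÷ 7 = 1100 kcal/day.
Target intake = 2366.119 − 1100 = 1266.119 kcal/day.

1266 kilocalories per day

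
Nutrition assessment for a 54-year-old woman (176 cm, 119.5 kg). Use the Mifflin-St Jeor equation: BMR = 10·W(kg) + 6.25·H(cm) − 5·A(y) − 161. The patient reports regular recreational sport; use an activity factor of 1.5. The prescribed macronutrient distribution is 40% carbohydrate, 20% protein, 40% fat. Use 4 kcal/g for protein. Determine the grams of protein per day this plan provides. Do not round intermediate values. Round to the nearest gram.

Mifflin-St Jeor (female): BMR = 10(119.5) + 6.25(176) − 5(54) − 161 = 1195 + 1100 − 270 − 161 = 1864 kcal/day.
TEE = 1864 × 1.5 = 2796 kcal/day.
Protein energy = 20% × 2796 = 559.2 kcal.
Protein = 559.2 ÷ 4 kcal/g = 139.8 g.

140 g/day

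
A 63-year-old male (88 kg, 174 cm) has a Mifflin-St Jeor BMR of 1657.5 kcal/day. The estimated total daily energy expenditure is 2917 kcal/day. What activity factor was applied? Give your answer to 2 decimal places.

Activity factor = TEE ÷ BMR = 2917 ÷ 1657.5 = 1.76.

1.76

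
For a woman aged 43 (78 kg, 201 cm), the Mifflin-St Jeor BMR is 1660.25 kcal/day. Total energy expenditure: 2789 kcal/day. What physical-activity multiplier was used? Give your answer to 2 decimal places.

1.68

Activity factor = TEE ÷ BMR = 2789 ÷ 1660.25 = 1.68.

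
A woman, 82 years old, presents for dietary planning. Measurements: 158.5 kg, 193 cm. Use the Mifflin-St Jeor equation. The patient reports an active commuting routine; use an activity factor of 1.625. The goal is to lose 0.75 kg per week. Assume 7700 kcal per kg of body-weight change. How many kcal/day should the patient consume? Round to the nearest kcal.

Mifflin-St Jeor (female): BMR = 10(158.5) + 6.25(193) − 5(82) − 161 = 1585 + 1206.25 − 410 − 161 = 2220.25 kcal/day.
TEE = 2220.25 × 1.625 = 3607.9063 kcal/day.
Required daily deficit = 0.75 × 7700 ÷ 7 = 825 kcal/day.
Target intake = 3607.9063 − 825 = 2782.9063 kcal/day.

2783 kcal/day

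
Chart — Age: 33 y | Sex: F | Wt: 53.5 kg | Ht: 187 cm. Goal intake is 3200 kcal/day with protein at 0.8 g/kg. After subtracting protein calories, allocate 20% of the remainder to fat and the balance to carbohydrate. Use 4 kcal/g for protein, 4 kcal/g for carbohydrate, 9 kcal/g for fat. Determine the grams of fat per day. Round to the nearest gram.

Protein = 0.8 × 53.5 = 42.8 g → 42.8 × 4 = 171.2 kcal.
Non-protein calories = 3200 − 171.2 = 3028.8 kcal.
Fat: 20% × 3028.8 = 605.76 kcal; carbohydrate: 2423.04 kcal.
Fat: 605.76 kcal ÷ 9 kcal/g = 67.3067 g.

67 g/day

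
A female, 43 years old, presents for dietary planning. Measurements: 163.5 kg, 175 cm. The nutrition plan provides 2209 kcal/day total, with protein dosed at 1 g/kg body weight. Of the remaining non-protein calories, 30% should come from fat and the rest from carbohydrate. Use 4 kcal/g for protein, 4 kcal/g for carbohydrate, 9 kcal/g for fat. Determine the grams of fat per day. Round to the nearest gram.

52 g/day

Protein = 1 × 163.5 = 163.5 g → 163.5 × 4 = 654 kcal.
Non-protein calories = 2209 − 654 = 1555 kcal.
Fat: 30% × 1555 = 466.5 kcal; carbohydrate: 1088.5 kcal.
Fat: 466.5 kcal ÷ 9 kcal/g = 51.8333 g.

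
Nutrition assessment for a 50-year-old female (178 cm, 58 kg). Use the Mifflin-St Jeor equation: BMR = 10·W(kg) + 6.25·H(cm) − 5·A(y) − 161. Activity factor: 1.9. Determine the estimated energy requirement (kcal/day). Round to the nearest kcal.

2435 kcal/day

Mifflin-St Jeor (female): BMR = 10(58) + 6.25(178) − 5(50) − 161 = 580 + 1112.5 − 250 − 161 = 1281.5 kcal/day.
TEE = BMR × activity factor = 1281.5 × 1.9 = 2434.85 kcal/day.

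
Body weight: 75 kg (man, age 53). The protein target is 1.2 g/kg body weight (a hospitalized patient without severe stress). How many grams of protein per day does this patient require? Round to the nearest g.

Protein = 1.2 g/kg × 75 kg = 90 g/day.

90 g/day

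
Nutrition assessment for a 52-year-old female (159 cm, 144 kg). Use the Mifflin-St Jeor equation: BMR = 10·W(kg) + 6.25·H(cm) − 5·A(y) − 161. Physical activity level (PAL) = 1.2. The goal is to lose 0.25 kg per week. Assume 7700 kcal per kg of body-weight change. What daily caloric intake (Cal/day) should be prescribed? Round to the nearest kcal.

2140 Cal/day

Mifflin-St Jeor (female): BMR = 10(144) + 6.25(159) − 5(52) − 161 = 1440 + 993.75 − 260 − 161 = 2012.75 kcal/day.
TEE = 2012.75 × 1.2 = 2415.3 kcal/day.
Required daily deficit = 0.25 × 7700 ÷ 7 = 275 kcal/day.
Target intake = 2415.3 − 275 = 2140.3 kcal/day.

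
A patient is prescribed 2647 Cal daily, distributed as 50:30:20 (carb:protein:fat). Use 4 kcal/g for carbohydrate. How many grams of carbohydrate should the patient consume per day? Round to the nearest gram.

Carbohydrate energy = 50% × 2647 = 1323.5 kcal.
At 4 kcal/g: 1323.5 ÷ 4 = 330.875 g.

331 g/day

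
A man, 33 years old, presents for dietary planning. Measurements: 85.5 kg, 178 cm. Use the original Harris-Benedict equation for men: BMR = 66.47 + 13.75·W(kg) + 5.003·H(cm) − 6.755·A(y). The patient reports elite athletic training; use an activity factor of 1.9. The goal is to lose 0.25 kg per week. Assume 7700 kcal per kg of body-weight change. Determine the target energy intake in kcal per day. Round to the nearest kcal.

3353 kcal per day

Harris-Benedict: BMR = 66.47 + 13.75(85.5) + 5.003(178) − 6.755(33) = 1909.714 kcal/day.
TEE = 1909.714 × 1.9 = 3628.4566 kcal/day.
Required daily deficit = 0.25 × 7700 ÷ 7 = 275 kcal/day.
Target intake = 3628.4566 − 275 = 3353.4566 kcal/day.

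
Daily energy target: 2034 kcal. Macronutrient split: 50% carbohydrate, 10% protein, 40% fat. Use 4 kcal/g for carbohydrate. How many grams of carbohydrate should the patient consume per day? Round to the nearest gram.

254 g/day

Carbohydrate energy = 50% × 2034 = 1017 kcal.
At 4 kcal/g: 1017 ÷ 4 = 254.25 g.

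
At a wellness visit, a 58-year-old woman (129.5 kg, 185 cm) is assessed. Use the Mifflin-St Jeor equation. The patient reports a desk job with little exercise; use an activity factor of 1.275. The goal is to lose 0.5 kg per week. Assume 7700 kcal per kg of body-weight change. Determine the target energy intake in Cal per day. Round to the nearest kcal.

Mifflin-St Jeor (female): BMR = 10(129.5) + 6.25(185) − 5(58) − 161 = 1295 + 1156.25 − 290 − 161 = 2000.25 kcal/day.
TEE = 2000.25 × 1.275 = 2550.3188 kcal/day.
Required daily deficit = 0.5 × 7700 ÷ 7 = 550 kcal/day.
Target intake = 2550.3188 − 550 = 2000.3188 kcal/day.

2000 Cal per day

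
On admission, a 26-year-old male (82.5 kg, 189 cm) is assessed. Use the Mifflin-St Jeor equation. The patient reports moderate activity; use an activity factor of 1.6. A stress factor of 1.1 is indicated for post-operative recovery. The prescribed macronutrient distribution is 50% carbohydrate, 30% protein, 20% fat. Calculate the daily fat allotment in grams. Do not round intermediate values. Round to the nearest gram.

74 g/day

Mifflin-St Jeor (male): BMR = 10(82.5) + 6.25(189) − 5(26) + 5 = 825 + 1181.25 − 130 + 5 = 1881.25 kcal/day.
TEE = 1881.25 × 1.6 = 3010 kcal/day.
With stress factor 1.1: 3010 × 1.1 = 3311 kcal/day.
Fat energy = 20% × 3311 = 662.2 kcal.
Fat = 662.2 ÷ 9 kcal/g = 73.5778 g.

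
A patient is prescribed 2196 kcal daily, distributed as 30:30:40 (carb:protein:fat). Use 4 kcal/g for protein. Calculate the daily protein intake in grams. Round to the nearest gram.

Protein energy = 30% × 2196 = 658.8 kcal.
At 4 kcal/g: 658.8 ÷ 4 = 164.7 g.

165 g/day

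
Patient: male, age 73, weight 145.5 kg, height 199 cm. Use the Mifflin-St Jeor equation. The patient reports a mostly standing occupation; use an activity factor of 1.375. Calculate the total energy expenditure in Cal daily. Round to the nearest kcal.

Mifflin-St Jeor (male): BMR = 10(145.5) + 6.25(199) − 5(73) + 5 = 1455 + 1243.75 − 365 + 5 = 2338.75 kcal/day.
TEE = BMR × activity factor = 2338.75 × 1.375 = 3215.7813 kcal/day.

3216 Cal daily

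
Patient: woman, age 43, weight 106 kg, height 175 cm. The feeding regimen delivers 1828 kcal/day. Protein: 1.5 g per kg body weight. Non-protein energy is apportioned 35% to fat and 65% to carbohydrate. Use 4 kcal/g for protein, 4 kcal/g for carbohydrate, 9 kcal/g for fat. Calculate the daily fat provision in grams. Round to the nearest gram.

46 g/day

Protein = 1.5 × 106 = 159 g → 159 × 4 = 636 kcal.
Non-protein calories = 1828 − 636 = 1192 kcal.
Fat: 35% × 1192 = 417.2 kcal; carbohydrate: 774.8 kcal.
Fat: 417.2 kcal ÷ 9 kcal/g = 46.3556 g.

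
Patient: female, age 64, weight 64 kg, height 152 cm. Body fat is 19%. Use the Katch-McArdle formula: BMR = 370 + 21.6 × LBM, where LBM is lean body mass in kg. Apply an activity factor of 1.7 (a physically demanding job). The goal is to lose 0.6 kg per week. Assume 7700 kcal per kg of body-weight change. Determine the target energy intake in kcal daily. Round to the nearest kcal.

LBM = 64 × (1 − 0.19) = 51.84 kg. Katch-McArdle: BMR = 370 + 21.6 × 51.84 = 1489.744 kcal/day.
TEE = 1489.744 × 1.7 = 2532.5648 kcal/day.
Required daily deficit = 0.6 × 7700 ÷ 7 = 660 kcal/day.
Target intake = 2532.5648 − 660 = 1872.5648 kcal/day.

1873 kcal daily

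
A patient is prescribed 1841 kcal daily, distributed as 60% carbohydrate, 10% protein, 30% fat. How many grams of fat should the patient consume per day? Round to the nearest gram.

61 g/day

Fat energy = 30% × 1841 = 552.3 kcal.
At 9 kcal/g: 552.3 ÷ 9 = 61.3667 g.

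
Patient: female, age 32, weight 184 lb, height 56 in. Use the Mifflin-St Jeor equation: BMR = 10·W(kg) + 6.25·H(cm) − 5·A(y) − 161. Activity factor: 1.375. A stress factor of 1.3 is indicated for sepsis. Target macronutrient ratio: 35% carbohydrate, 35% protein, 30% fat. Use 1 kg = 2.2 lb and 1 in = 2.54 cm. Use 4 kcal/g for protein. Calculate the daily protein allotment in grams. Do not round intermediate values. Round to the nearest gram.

220 g/day

Convert to metric: weight = 184 ÷ 2.2 = 83.6364 kg; height = 56 × 2.54 = 142.24 cm.
Mifflin-St Jeor (female): BMR = 10(83.6364) + 6.25(142.24) − 5(32) − 161 = 836.3636 + 889 − 160 − 161 = 1404.3636 kcal/day.
TEE = 1404.3636 × 1.375 = 1931 kcal/day.
With stress factor 1.3: 1931 × 1.3 = 2510.3 kcal/day.
Protein energy = 35% × 2510.3 = 878.605 kcal.
Protein = 878.605 ÷ 4 kcal/g = 219.6513 g.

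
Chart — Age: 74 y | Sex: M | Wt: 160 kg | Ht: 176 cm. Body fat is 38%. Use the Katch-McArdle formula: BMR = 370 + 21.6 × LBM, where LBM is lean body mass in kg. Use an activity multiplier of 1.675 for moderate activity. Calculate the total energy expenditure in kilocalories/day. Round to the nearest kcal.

LBM = 160 × (1 − 0.38) = 99.2 kg. Katch-McArdle: BMR = 370 + 21.6 × 99.2 = 2512.72 kcal/day.
TEE = BMR × activity factor = 2512.72 × 1.675 = 4208.806 kcal/day.

4209 kilocalories/day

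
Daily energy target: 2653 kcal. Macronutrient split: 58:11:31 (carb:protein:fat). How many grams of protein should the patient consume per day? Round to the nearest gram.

73 g/day

Protein energy = 11% × 2653 = 291.83 kcal.
At 4 kcal/g: 291.83 ÷ 4 = 72.9575 g.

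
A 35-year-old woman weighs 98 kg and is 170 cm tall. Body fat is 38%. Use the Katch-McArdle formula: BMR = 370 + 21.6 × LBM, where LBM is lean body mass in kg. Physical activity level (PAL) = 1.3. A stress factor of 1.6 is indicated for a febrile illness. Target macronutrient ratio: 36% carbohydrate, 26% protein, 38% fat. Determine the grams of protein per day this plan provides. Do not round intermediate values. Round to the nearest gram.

227 g/day

LBM = 98 × (1 − 0.38) = 60.76 kg. Katch-McArdle: BMR = 370 + 21.6 × 60.76 = 1682.416 kcal/day.
TEE = 1682.416 × 1.3 = 2187.1408 kcal/day.
With stress factor 1.6: 2187.1408 × 1.6 = 3499.4253 kcal/day.
Protein energy = 26% × 3499.4253 = 909.8506 kcal.
Protein = 909.8506 ÷ 4 kcal/g = 227.4626 g.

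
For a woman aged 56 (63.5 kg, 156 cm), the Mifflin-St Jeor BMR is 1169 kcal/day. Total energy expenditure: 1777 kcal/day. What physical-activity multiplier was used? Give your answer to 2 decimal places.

Activity factor = TEE ÷ BMR = 1777 ÷ 1169 = 1.52.

1.52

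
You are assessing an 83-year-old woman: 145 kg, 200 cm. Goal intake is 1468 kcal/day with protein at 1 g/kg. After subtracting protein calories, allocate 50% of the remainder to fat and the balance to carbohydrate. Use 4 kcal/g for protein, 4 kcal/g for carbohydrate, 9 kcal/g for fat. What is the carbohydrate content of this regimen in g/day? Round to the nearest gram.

Protein = 1 × 145 = 145 g → 145 × 4 = 580 kcal.
Non-protein calories = 1468 − 580 = 888 kcal.
Fat: 50% × 888 = 444 kcal; carbohydrate: 444 kcal.
Carbohydrate: 444 kcal ÷ 4 kcal/g = 111 g.

111 g/day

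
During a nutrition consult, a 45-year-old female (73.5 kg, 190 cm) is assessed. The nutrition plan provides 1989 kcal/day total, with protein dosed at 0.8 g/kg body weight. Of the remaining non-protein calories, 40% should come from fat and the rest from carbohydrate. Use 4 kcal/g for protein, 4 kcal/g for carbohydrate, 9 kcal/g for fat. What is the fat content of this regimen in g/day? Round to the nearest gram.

Protein = 0.8 × 73.5 = 58.8 g → 58.8 × 4 = 235.2 kcal.
Non-protein calories = 1989 − 235.2 = 1753.8 kcal.
Fat: 40% × 1753.8 = 701.52 kcal; carbohydrate: 1052.28 kcal.
Fat: 701.52 kcal ÷ 9 kcal/g = 77.9467 g.

78 g/day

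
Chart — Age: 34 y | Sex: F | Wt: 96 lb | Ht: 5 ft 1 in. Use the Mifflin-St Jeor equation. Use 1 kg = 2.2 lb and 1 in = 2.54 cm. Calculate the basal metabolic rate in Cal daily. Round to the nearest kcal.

1074 Cal daily

Convert to metric: weight = 96 ÷ 2.2 = 43.6364 kg; height = (5×12 + 1) × 2.54 = 61 × 2.54 = 154.94 cm.
Mifflin-St Jeor (female): BMR = 10(43.6364) + 6.25(154.94) − 5(34) − 161 = 436.3636 + 968.375 − 170 − 161 = 1073.7386 kcal/day.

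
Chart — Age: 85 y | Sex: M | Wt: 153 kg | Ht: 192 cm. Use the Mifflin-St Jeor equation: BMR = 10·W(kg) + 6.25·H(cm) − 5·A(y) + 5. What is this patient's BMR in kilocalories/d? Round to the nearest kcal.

2310 kilocalories/d

Mifflin-St Jeor (male): BMR = 10(153) + 6.25(192) − 5(85) + 5 = 1530 + 1200 − 425 + 5 = 2310 kcal/day.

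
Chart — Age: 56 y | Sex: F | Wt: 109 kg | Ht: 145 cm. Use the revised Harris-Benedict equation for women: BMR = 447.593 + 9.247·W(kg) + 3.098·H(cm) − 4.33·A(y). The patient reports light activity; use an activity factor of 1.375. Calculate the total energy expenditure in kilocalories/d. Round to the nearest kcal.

Harris-Benedict: BMR = 447.593 + 9.247(109) + 3.098(145) − 4.33(56) = 1662.246 kcal/day.
TEE = BMR × activity factor = 1662.246 × 1.375 = 2285.5883 kcal/day.

2286 kilocalories/d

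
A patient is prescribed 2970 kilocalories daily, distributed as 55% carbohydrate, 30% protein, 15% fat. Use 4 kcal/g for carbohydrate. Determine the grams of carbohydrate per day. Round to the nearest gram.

408 g/day

Carbohydrate energy = 55% × 2970 = 1633.5 kcal.
At 4 kcal/g: 1633.5 ÷ 4 = 408.375 g.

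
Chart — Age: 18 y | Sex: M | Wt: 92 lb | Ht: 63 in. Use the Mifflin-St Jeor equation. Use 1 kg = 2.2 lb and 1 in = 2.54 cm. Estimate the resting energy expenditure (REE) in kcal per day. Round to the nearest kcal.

1333 kcal per day

Convert to metric: weight = 92 ÷ 2.2 = 41.8182 kg; height = 63 × 2.54 = 160.02 cm.
Mifflin-St Jeor (male): BMR = 10(41.8182) + 6.25(160.02) − 5(18) + 5 = 418.1818 + 1000.125 − 90 + 5 = 1333.3068 kcal/day.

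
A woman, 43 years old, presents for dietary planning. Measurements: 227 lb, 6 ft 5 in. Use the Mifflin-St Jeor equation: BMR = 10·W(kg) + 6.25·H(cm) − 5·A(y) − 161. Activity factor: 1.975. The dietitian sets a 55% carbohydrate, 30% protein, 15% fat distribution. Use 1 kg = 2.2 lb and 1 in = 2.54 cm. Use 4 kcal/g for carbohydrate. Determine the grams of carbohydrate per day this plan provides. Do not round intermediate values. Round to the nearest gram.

Convert to metric: weight = 227 ÷ 2.2 = 103.1818 kg; height = (6×12 + 5) × 2.54 = 77 × 2.54 = 195.58 cm.
Mifflin-St Jeor (female): BMR = 10(103.1818) + 6.25(195.58) − 5(43) − 161 = 1031.8182 + 1222.375 − 215 − 161 = 1878.1932 kcal/day.
TEE = 1878.1932 × 1.975 = 3709.4315 kcal/day.
Carbohydrate energy = 55% × 3709.4315 = 2040.1873 kcal.
Carbohydrate = 2040.1873 ÷ 4 kcal/g = 510.0468 g.

510 g/day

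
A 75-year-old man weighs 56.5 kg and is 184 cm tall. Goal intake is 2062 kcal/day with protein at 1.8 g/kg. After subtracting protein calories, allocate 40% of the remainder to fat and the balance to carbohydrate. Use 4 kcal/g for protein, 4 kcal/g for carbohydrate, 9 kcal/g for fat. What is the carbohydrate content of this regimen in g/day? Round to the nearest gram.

Protein = 1.8 × 56.5 = 101.7 g → 101.7 × 4 = 406.8 kcal.
Non-protein calories = 2062 − 406.8 = 1655.2 kcal.
Fat: 40% × 1655.2 = 662.08 kcal; carbohydrate: 993.12 kcal.
Carbohydrate: 993.12 kcal ÷ 4 kcal/g = 248.28 g.

248 g/day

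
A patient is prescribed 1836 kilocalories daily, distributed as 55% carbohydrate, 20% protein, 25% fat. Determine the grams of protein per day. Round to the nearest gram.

92 g/day

Protein energy = 20% × 1836 = 367.2 kcal.
At 4 kcal/g: 367.2 ÷ 4 = 91.8 g.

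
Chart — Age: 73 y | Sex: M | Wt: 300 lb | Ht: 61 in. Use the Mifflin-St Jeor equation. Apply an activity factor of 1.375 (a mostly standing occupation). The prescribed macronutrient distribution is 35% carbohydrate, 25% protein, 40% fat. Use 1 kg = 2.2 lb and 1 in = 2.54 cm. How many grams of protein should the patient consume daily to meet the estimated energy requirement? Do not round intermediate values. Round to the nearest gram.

169 g/day

Convert to metric: weight = 300 ÷ 2.2 = 136.3636 kg; height = 61 × 2.54 = 154.94 cm.
Mifflin-St Jeor (male): BMR = 10(136.3636) + 6.25(154.94) − 5(73) + 5 = 1363.6364 + 968.375 − 365 + 5 = 1972.0114 kcal/day.
TEE = 1972.0114 × 1.375 = 2711.5156 kcal/day.
Protein energy = 25% × 2711.5156 = 677.8789 kcal.
Protein = 677.8789 ÷ 4 kcal/g = 169.4697 g.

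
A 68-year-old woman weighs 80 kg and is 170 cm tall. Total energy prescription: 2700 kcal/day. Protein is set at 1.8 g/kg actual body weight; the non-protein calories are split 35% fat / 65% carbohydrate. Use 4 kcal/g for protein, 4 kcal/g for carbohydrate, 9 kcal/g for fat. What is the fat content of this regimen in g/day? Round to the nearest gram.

Protein = 1.8 × 80 = 144 g → 144 × 4 = 576 kcal.
Non-protein calories = 2700 − 576 = 2124 kcal.
Fat: 35% × 2124 = 743.4 kcal; carbohydrate: 1380.6 kcal.
Fat: 743.4 kcal ÷ 9 kcal/g = 82.6 g.

83 g/day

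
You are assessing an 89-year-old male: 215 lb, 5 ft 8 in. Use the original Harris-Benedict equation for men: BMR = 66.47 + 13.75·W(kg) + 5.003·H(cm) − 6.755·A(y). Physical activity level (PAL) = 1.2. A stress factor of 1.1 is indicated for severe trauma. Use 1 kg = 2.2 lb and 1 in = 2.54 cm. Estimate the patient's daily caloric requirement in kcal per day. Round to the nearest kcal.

Convert to metric: weight = 215 ÷ 2.2 = 97.7273 kg; height = (5×12 + 8) × 2.54 = 68 × 2.54 = 172.72 cm.
Harris-Benedict: BMR = 66.47 + 13.75(97.7273) + 5.003(172.72) − 6.755(89) = 1673.1432 kcal/day.
TEE = BMR × activity factor = 1673.1432 × 1.2 = 2007.7718 kcal/day.
Apply stress factor: 2007.7718 × 1.1 = 2208.549 kcal/day.

2209 kcal per day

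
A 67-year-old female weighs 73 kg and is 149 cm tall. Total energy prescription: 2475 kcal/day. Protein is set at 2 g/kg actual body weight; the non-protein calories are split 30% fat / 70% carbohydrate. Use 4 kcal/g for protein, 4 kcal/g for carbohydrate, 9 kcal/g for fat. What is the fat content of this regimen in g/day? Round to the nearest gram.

63 g/day

Protein = 2 × 73 = 146 g → 146 × 4 = 584 kcal.
Non-protein calories = 2475 − 584 = 1891 kcal.
Fat: 30% × 1891 = 567.3 kcal; carbohydrate: 1323.7 kcal.
Fat: 567.3 kcal ÷ 9 kcal/g = 63.0333 g.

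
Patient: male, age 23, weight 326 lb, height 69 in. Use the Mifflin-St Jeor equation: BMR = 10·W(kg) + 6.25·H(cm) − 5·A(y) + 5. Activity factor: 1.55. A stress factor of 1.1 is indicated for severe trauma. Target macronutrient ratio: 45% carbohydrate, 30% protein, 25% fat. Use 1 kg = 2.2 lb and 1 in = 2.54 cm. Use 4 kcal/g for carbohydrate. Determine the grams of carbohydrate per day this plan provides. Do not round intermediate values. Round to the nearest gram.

Convert to metric: weight = 326 ÷ 2.2 = 148.1818 kg; height = 69 × 2.54 = 175.26 cm.
Mifflin-St Jeor (male): BMR = 10(148.1818) + 6.25(175.26) − 5(23) + 5 = 1481.8182 + 1095.375 − 115 + 5 = 2467.1932 kcal/day.
TEE = 2467.1932 × 1.55 = 3824.1494 kcal/day.
With stress factor 1.1: 3824.1494 × 1.1 = 4206.5644 kcal/day.
Carbohydrate energy = 45% × 4206.5644 = 1892.954 kcal.
Carbohydrate = 1892.954 ÷ 4 kcal/g = 473.2385 g.

473 g/day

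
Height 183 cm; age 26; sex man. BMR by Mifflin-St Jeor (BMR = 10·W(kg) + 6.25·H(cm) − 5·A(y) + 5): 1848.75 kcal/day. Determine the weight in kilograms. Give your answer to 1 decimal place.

83.0 kg

1848.75 = 10·W + 6.25(183) − 5(26) + 5
10·W = 1848.75 − 1018.75 = 830, so W = 83 kg.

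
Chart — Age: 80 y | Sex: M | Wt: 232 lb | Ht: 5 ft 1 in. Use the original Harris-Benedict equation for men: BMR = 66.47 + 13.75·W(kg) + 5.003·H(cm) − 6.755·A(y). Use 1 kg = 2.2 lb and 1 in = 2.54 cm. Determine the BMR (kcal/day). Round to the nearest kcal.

Convert to metric: weight = 232 ÷ 2.2 = 105.4545 kg; height = (5×12 + 1) × 2.54 = 61 × 2.54 = 154.94 cm.
Harris-Benedict: BMR = 66.47 + 13.75(105.4545) + 5.003(154.94) − 6.755(80) = 1751.2348 kcal/day.

1751 kcal/day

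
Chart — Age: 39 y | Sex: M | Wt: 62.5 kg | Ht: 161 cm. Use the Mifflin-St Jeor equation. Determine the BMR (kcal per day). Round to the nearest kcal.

1441 kcal per day

Mifflin-St Jeor (male): BMR = 10(62.5) + 6.25(161) − 5(39) + 5 = 625 + 1006.25 − 195 + 5 = 1441.25 kcal/day.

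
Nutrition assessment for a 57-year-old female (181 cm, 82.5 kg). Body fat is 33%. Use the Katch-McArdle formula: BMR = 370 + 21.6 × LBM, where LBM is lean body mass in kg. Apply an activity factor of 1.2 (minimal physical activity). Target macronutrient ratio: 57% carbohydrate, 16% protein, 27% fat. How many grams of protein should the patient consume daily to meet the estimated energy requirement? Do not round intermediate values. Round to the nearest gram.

LBM = 82.5 × (1 − 0.33) = 55.275 kg. Katch-McArdle: BMR = 370 + 21.6 × 55.275 = 1563.94 kcal/day.
TEE = 1563.94 × 1.2 = 1876.728 kcal/day.
Protein energy = 16% × 1876.728 = 300.2765 kcal.
Protein = 300.2765 ÷ 4 kcal/g = 75.0691 g.

75 g/day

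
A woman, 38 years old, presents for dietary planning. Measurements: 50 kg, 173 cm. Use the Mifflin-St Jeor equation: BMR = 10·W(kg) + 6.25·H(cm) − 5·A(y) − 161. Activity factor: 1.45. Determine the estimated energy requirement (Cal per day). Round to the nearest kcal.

Mifflin-St Jeor (female): BMR = 10(50) + 6.25(173) − 5(38) − 161 = 500 + 1081.25 − 190 − 161 = 1230.25 kcal/day.
TEE = BMR × activity factor = 1230.25 × 1.45 = 1783.8625 kcal/day.

1784 Cal per day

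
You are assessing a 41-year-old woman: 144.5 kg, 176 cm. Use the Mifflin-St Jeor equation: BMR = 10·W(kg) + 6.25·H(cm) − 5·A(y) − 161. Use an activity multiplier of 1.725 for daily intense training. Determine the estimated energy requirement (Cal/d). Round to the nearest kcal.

Mifflin-St Jeor (female): BMR = 10(144.5) + 6.25(176) − 5(41) − 161 = 1445 + 1100 − 205 − 161 = 2179 kcal/day.
TEE = BMR × activity factor = 2179 × 1.725 = 3758.775 kcal/day.

3759 Cal/d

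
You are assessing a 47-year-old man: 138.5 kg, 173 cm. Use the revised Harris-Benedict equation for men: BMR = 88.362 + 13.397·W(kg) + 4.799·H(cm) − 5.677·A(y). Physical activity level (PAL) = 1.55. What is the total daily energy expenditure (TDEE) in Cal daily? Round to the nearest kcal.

3886 Cal daily

Harris-Benedict: BMR = 88.362 + 13.397(138.5) + 4.799(173) − 5.677(47) = 2507.2545 kcal/day.
TEE = BMR × activity factor = 2507.2545 × 1.55 = 3886.2445 kcal/day.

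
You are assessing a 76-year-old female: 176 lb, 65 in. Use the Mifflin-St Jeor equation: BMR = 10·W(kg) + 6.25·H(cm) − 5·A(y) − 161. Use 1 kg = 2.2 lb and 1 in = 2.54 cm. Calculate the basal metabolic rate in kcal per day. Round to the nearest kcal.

1291 kcal per day

Convert to metric: weight = 176 ÷ 2.2 = 80 kg; height = 65 × 2.54 = 165.1 cm.
Mifflin-St Jeor (female): BMR = 10(80) + 6.25(165.1) − 5(76) − 161 = 800 + 1031.875 − 380 − 161 = 1290.875 kcal/day.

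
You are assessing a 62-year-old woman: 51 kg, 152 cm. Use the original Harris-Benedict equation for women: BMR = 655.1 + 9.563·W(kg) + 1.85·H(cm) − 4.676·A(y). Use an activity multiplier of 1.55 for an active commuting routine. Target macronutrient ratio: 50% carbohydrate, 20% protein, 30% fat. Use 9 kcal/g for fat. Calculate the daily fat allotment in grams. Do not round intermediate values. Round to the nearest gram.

Harris-Benedict: BMR = 655.1 + 9.563(51) + 1.85(152) − 4.676(62) = 1134.101 kcal/day.
TEE = 1134.101 × 1.55 = 1757.8566 kcal/day.
Fat energy = 30% × 1757.8566 = 527.357 kcal.
Fat = 527.357 ÷ 9 kcal/g = 58.5952 g.

59 g/day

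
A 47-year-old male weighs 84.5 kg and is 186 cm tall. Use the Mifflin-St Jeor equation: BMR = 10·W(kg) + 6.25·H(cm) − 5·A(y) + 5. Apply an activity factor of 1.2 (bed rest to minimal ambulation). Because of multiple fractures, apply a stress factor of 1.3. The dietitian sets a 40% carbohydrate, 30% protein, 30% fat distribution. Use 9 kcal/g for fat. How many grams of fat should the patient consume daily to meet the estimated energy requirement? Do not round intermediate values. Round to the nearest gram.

92 g/day

Mifflin-St Jeor (male): BMR = 10(84.5) + 6.25(186) − 5(47) + 5 = 845 + 1162.5 − 235 + 5 = 1777.5 kcal/day.
TEE = 1777.5 × 1.2 = 2133 kcal/day.
With stress factor 1.3: 2133 × 1.3 = 2772.9 kcal/day.
Fat energy = 30% × 2772.9 = 831.87 kcal.
Fat = 831.87 ÷ 9 kcal/g = 92.43 g.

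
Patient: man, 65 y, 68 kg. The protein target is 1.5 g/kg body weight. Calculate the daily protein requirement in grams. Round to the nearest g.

102 g/day

Protein = 1.5 g/kg × 68 kg = 102 g/day.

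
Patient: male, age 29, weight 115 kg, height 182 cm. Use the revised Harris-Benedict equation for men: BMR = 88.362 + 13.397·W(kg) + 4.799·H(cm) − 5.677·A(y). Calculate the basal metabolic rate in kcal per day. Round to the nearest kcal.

2338 kcal per day

Harris-Benedict: BMR = 88.362 + 13.397(115) + 4.799(182) − 5.677(29) = 2337.802 kcal/day.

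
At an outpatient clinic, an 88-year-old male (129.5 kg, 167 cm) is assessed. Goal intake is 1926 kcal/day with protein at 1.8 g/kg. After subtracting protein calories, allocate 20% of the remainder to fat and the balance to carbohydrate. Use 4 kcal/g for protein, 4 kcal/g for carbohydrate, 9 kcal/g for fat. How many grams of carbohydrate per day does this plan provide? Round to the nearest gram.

Protein = 1.8 × 129.5 = 233.1 g → 233.1 × 4 = 932.4 kcal.
Non-protein calories = 1926 − 932.4 = 993.6 kcal.
Fat: 20% × 993.6 = 198.72 kcal; carbohydrate: 794.88 kcal.
Carbohydrate: 794.88 kcal ÷ 4 kcal/g = 198.72 g.

199 g/day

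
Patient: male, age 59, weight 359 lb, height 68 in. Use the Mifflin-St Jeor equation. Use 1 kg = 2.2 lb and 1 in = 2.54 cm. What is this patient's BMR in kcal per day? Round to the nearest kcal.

2421 kcal per day

Convert to metric: weight = 359 ÷ 2.2 = 163.1818 kg; height = 68 × 2.54 = 172.72 cm.
Mifflin-St Jeor (male): BMR = 10(163.1818) + 6.25(172.72) − 5(59) + 5 = 1631.8182 + 1079.5 − 295 + 5 = 2421.3182 kcal/day.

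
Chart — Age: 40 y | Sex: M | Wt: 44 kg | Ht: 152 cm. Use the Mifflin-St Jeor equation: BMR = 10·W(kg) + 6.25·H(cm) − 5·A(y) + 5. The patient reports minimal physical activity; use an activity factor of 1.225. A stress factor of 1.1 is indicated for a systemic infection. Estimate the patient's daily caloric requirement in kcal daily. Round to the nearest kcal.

1610 kcal daily

Mifflin-St Jeor (male): BMR = 10(44) + 6.25(152) − 5(40) + 5 = 440 + 950 − 200 + 5 = 1195 kcal/day.
TEE = BMR × activity factor = 1195 × 1.225 = 1463.875 kcal/day.
Apply stress factor: 1463.875 × 1.1 = 1610.2625 kcal/day.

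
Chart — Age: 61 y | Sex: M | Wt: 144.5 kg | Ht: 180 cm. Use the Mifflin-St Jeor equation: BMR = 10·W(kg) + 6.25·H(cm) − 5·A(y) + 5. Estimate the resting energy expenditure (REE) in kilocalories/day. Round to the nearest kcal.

2270 kilocalories/day

Mifflin-St Jeor (male): BMR = 10(144.5) + 6.25(180) − 5(61) + 5 = 1445 + 1125 − 305 + 5 = 2270 kcal/day.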